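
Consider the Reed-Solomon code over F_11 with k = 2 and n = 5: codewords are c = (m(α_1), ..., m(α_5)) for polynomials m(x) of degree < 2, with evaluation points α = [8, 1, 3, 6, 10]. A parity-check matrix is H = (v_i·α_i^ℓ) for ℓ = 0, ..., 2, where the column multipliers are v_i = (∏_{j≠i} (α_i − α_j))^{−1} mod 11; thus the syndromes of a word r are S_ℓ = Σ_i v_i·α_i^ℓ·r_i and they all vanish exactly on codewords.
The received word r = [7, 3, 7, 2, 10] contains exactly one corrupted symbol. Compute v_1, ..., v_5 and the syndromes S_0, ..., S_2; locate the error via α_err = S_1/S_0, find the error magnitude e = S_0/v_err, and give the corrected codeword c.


S = (4, 10, 3), error at position 1, error magnitude e = 1, c = [6, 3, 7, 2, 10].

Step 1: column multipliers v_i = (∏_{j≠i}(α_i − α_j))^{−1} mod 11.
  i = 1 (α = 8): (8−1)(8−3)(8−6)(8−10) = 7·5·2·(−2) = −140 ≡ 3, so v_1 = 3^{−1} = 4 (mod 11).
  i = 2 (α = 1): (1−8)(1−3)(1−6)(1−10) = (−7)·(−2)·(−5)·(−9) = 630 ≡ 3, so v_2 = 3^{−1} = 4 (mod 11).
  i = 3 (α = 3): (3−8)(3−1)(3−6)(3−10) = (−5)·2·(−3)·(−7) = −210 ≡ 10, so v_3 = 10^{−1} = 10 (mod 11).
  i = 4 (α = 6): (6−8)(6−1)(6−3)(6−10) = (−2)·5·3·(−4) = 120 ≡ 10, so v_4 = 10^{−1} = 10 (mod 11).
  i = 5 (α = 10): (10−8)(10−1)(10−3)(10−6) = 2·9·7·4 = 504 ≡ 9, so v_5 = 9^{−1} = 5 (mod 11).
  v = [4, 4, 10, 10, 5].
Step 2: syndromes of r = [7, 3, 7, 2, 10] (all sums mod 11).
  S_0 = Σ v_i r_i = 4·7 + 4·3 + 10·7 + 10·2 + 5·10 = 180 ≡ 4.
  S_1 = Σ v_i α_i r_i = 4·8·7 + 4·1·3 + 10·3·7 + 10·6·2 + 5·10·10 = 1066 ≡ 10.
  α_i^2 mod 11 = [9, 1, 9, 3, 1].
  S_2 = Σ v_i α_i^2 r_i = 4·9·7 + 4·1·3 + 10·9·7 + 10·3·2 + 5·1·10 = 1004 ≡ 3.
  S = (4, 10, 3) ≠ 0, so r is not a codeword (an error is present).
Step 3: locate the error. For a single error e at position i, S_ℓ = v_i·e·α_i^ℓ, so α_err = S_1/S_0.
  S_0^{−1} = 4^{−1} = 3 (mod 11), so α_err = 10·3 = 30 ≡ 8 = α_1. Error position i = 1.
  Consistency check: S_2/S_1 = 3·10 = 30 ≡ 8 = α_err ✓ (single-error assumption holds).
Step 4: error magnitude e = S_0/v_1 = S_0·∏_{j≠1}(α_1 − α_j) = 4·3 = 12 ≡ 1 (mod 11).
Step 5: correct position 1: c_1 = r_1 − e = 7 − 1 ≡ 6 (mod 11). Hence c = [6, 3, 7, 2, 10].
  Check: interpolating c through the α_i gives m(x) = 1 + 2·x (degree < 2) with m(α_i) = c_i for every i, so c is indeed a codeword.


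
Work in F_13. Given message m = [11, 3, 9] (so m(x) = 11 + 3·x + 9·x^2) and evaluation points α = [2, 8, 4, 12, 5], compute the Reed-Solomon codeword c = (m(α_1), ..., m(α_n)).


c = [1, 0, 11, 4, 4]

Message polynomial: m(x) = 11 + 3·x + 9·x^2 (mod 13).
For each evaluation point α_i, compute m(α_i) mod 13:
  α_1 = 2: Horner steps 9 → 8 → 1, so m(2) = 1.
  α_2 = 8: Horner steps 9 → 10 → 0, so m(8) = 0.
  α_3 = 4: Horner steps 9 → 0 → 11, so m(4) = 11.
  α_4 = 12: Horner steps 9 → 7 → 4, so m(12) = 4.
  α_5 = 5: Horner steps 9 → 9 → 4, so m(5) = 4.
Codeword c = [1, 0, 11, 4, 4] ∈ F_13^5.


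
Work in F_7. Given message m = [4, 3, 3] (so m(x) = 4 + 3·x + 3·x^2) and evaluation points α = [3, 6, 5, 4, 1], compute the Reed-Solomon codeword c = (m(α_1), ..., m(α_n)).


c = [5, 4, 3, 1, 3]

Message polynomial: m(x) = 4 + 3·x + 3·x^2 (mod 7).
For each evaluation point α_i, compute m(α_i) mod 7:
  α_1 = 3: Horner steps 3 → 5 → 5, so m(3) = 5.
  α_2 = 6: Horner steps 3 → 0 → 4, so m(6) = 4.
  α_3 = 5: Horner steps 3 → 4 → 3, so m(5) = 3.
  α_4 = 4: Horner steps 3 → 1 → 1, so m(4) = 1.
  α_5 = 1: Horner steps 3 → 6 → 3, so m(1) = 3.
Codeword c = [5, 4, 3, 1, 3] ∈ F_7^5.


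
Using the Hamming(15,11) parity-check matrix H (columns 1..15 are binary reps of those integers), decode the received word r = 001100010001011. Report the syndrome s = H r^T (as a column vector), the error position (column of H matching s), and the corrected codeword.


s = (0, 0, 1, 0)^T, error position = 2, corrected codeword c = 011100010001011

Compute s = H r^T mod 2 one row at a time:
  s_1 = 1 + 0 + 0 + 0 + 1 + 0 + 1 + 1 = 4 ≡ 0 (mod 2).
  s_2 = 1 + 0 + 0 + 0 + 1 + 0 + 1 + 1 = 4 ≡ 0 (mod 2).
  s_3 = 0 + 1 + 0 + 0 + 0 + 0 + 1 + 1 = 3 ≡ 1 (mod 2).
  s_4 = 0 + 1 + 0 + 0 + 0 + 0 + 0 + 1 = 2 ≡ 0 (mod 2).
s = (0, 0, 1, 0)^T — this equals column 2 of H (binary 0010), so error is at position 2.
Correct: flip bit 2 of r = 001100010001011 to get c = 011100010001011.


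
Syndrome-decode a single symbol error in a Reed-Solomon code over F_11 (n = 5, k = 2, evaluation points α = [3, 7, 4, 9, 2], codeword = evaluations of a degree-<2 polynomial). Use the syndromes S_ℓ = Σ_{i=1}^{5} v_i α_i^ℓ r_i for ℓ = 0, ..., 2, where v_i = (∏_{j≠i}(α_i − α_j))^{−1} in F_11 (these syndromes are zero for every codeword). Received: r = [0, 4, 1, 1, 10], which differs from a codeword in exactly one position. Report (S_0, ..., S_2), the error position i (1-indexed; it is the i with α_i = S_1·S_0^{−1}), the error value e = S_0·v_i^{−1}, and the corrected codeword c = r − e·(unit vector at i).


S = (3, 5, 1), error at position 4, error magnitude e = 6, c = [0, 4, 1, 6, 10].

Step 1: column multipliers v_i = (∏_{j≠i}(α_i − α_j))^{−1} mod 11.
  i = 1 (α = 3): (3−7)(3−4)(3−9)(3−2) = (−4)·(−1)·(−6)·1 = −24 ≡ 9, so v_1 = 9^{−1} = 5 (mod 11).
  i = 2 (α = 7): (7−3)(7−4)(7−9)(7−2) = 4·3·(−2)·5 = −120 ≡ 1, so v_2 = 1^{−1} = 1 (mod 11).
  i = 3 (α = 4): (4−3)(4−7)(4−9)(4−2) = 1·(−3)·(−5)·2 = 30 ≡ 8, so v_3 = 8^{−1} = 7 (mod 11).
  i = 4 (α = 9): (9−3)(9−7)(9−4)(9−2) = 6·2·5·7 = 420 ≡ 2, so v_4 = 2^{−1} = 6 (mod 11).
  i = 5 (α = 2): (2−3)(2−7)(2−4)(2−9) = (−1)·(−5)·(−2)·(−7) = 70 ≡ 4, so v_5 = 4^{−1} = 3 (mod 11).
  v = [5, 1, 7, 6, 3].
Step 2: syndromes of r = [0, 4, 1, 1, 10] (all sums mod 11).
  S_0 = Σ v_i r_i = 5·0 + 1·4 + 7·1 + 6·1 + 3·10 = 47 ≡ 3.
  S_1 = Σ v_i α_i r_i = 5·3·0 + 1·7·4 + 7·4·1 + 6·9·1 + 3·2·10 = 170 ≡ 5.
  α_i^2 mod 11 = [9, 5, 5, 4, 4].
  S_2 = Σ v_i α_i^2 r_i = 5·9·0 + 1·5·4 + 7·5·1 + 6·4·1 + 3·4·10 = 199 ≡ 1.
  S = (3, 5, 1) ≠ 0, so r is not a codeword (an error is present).
Step 3: locate the error. For a single error e at position i, S_ℓ = v_i·e·α_i^ℓ, so α_err = S_1/S_0.
  S_0^{−1} = 3^{−1} = 4 (mod 11), so α_err = 5·4 = 20 ≡ 9 = α_4. Error position i = 4.
  Consistency check: S_2/S_1 = 1·9 = 9 ≡ 9 = α_err ✓ (single-error assumption holds).
Step 4: error magnitude e = S_0/v_4 = S_0·∏_{j≠4}(α_4 − α_j) = 3·2 = 6 ≡ 6 (mod 11).
Step 5: correct position 4: c_4 = r_4 − e = 1 − 6 ≡ 6 (mod 11). Hence c = [0, 4, 1, 6, 10].
  Check: interpolating c through the α_i gives m(x) = 8 + 1·x (degree < 2) with m(α_i) = c_i for every i, so c is indeed a codeword.


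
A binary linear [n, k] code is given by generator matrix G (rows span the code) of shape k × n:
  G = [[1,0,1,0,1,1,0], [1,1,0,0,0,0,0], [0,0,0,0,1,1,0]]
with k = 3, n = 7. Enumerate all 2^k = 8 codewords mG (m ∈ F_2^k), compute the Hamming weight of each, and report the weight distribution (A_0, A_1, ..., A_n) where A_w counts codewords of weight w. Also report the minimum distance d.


Weight distribution: A_0 = 1, A_2 = 4, A_4 = 3. Minimum distance d = 2.

Enumerate all 2^3 = 8 messages m ∈ F_2^3.
For each, compute codeword c = mG in F_2^7, then tally its weight.
  m = 000 → c = 0000000, weight = 0.
  m = 100 → c = 1010110, weight = 4.
  m = 010 → c = 1100000, weight = 2.
  m = 110 → c = 0110110, weight = 4.
  m = 001 → c = 0000110, weight = 2.
  m = 101 → c = 1010000, weight = 2.
  m = 011 → c = 1100110, weight = 4.
  m = 111 → c = 0110000, weight = 2.
Tally weights:
  weight 0: 1 codewords.
  weight 2: 4 codewords.
  weight 4: 3 codewords.
Minimum distance d = smallest w > 0 with A_w > 0 = 2.
Sanity: Σ A_w = 8 = 2^3 = 8 ✓.


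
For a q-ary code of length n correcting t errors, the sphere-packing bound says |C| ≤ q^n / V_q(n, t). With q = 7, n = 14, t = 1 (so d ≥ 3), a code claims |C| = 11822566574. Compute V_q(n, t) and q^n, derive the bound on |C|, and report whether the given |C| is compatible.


V_q(n, t) = 85, q^n = 678223072849, Hamming bound = 7979094974, |C| = 11822566574 > bound (violated).

Step 1: Compute V_q(n, t) = Σ_{j=0}^1 C(n, j) (q−1)^j.
  j = 0: C(14,0)·(6)^0 = 1·1 = 1.
  j = 1: C(14,1)·(6)^1 = 14·6 = 84.
  V_q(n, t) = 1 + 84 = 85.
Step 2: q^n = 7^14 = 678223072849.
Step 3: Hamming bound ⌊q^n / V_q(n,t)⌋ = ⌊678223072849/85⌋ = 7979094974.
Step 4: Compare |C| = 11822566574 to 7979094974: violated.
The claimed |C| lies above the Hamming bound, so no 7-ary code of length 14 with d ≥ 3 can have 11822566574 codewords.


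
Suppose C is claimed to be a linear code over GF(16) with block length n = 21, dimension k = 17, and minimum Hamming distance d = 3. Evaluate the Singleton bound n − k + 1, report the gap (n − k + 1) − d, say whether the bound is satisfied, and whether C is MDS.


Singleton RHS = n − k + 1 = 5, slack = 2, bound satisfied, not MDS.

Singleton bound: d ≤ n − k + 1.
Here n = 21, k = 17, so n − k + 1 = 5.
Given d = 3, check d ≤ 5: YES.
Slack = (n − k + 1) − d = 2.
The code is NOT MDS (slack = 2 > 0).
Description: the claimed parameters are [21, 17, 3]_16; such a code would be non-MDS.


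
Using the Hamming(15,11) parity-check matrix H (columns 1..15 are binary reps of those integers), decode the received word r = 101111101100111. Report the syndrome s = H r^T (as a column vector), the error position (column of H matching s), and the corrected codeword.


s = (1, 1, 0, 1)^T, error position = 13, corrected codeword c = 101111101100011

Compute s = H r^T mod 2 one row at a time:
  s_1 = 0 + 1 + 1 + 0 + 0 + 1 + 1 + 1 = 5 ≡ 1 (mod 2).
  s_2 = 1 + 1 + 1 + 1 + 0 + 1 + 1 + 1 = 7 ≡ 1 (mod 2).
  s_3 = 0 + 1 + 1 + 1 + 1 + 0 + 1 + 1 = 6 ≡ 0 (mod 2).
  s_4 = 1 + 1 + 1 + 1 + 1 + 0 + 1 + 1 = 7 ≡ 1 (mod 2).
s = (1, 1, 0, 1)^T — this equals column 13 of H (binary 1101), so error is at position 13.
Correct: flip bit 13 of r = 101111101100111 to get c = 101111101100011.


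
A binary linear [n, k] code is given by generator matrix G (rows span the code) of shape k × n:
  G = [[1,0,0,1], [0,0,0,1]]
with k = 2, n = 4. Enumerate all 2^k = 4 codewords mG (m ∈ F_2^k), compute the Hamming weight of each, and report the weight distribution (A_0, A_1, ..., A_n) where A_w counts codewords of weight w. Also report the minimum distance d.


Weight distribution: A_0 = 1, A_1 = 2, A_2 = 1. Minimum distance d = 1.

Enumerate all 2^2 = 4 messages m ∈ F_2^2.
For each, compute codeword c = mG in F_2^4, then tally its weight.
  m = 00 → c = 0000, weight = 0.
  m = 10 → c = 1001, weight = 2.
  m = 01 → c = 0001, weight = 1.
  m = 11 → c = 1000, weight = 1.
Tally weights:
  weight 0: 1 codewords.
  weight 1: 2 codewords.
  weight 2: 1 codewords.
Minimum distance d = smallest w > 0 with A_w > 0 = 1.
Sanity: Σ A_w = 4 = 2^2 = 4 ✓.


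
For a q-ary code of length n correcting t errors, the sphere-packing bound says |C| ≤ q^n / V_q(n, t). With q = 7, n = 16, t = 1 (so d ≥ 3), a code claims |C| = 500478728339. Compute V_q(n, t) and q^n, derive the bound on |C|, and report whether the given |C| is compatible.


V_q(n, t) = 97, q^n = 33232930569601, Hamming bound = 342607531645, |C| = 500478728339 > bound (violated).

Step 1: Compute V_q(n, t) = Σ_{j=0}^1 C(n, j) (q−1)^j.
  j = 0: C(16,0)·(6)^0 = 1·1 = 1.
  j = 1: C(16,1)·(6)^1 = 16·6 = 96.
  V_q(n, t) = 1 + 96 = 97.
Step 2: q^n = 7^16 = 33232930569601.
Step 3: Hamming bound ⌊q^n / V_q(n,t)⌋ = ⌊33232930569601/97⌋ = 342607531645.
Step 4: Compare |C| = 500478728339 to 342607531645: violated.
The claimed |C| lies above the Hamming bound, so no 7-ary code of length 16 with d ≥ 3 can have 500478728339 codewords.


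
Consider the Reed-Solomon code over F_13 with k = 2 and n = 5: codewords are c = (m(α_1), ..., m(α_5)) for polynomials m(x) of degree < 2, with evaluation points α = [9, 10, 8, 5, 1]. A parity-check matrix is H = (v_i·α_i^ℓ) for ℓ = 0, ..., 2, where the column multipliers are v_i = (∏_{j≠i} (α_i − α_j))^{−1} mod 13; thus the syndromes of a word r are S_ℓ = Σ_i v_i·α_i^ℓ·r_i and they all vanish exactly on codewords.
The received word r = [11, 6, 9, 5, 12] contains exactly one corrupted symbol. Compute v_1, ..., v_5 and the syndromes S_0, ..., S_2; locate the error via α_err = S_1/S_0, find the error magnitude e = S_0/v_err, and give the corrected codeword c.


S = (2, 3, 11), error at position 3, error magnitude e = 6, c = [11, 6, 3, 5, 12].

Step 1: column multipliers v_i = (∏_{j≠i}(α_i − α_j))^{−1} mod 13.
  i = 1 (α = 9): (9−10)(9−8)(9−5)(9−1) = (−1)·1·4·8 = −32 ≡ 7, so v_1 = 7^{−1} = 2 (mod 13).
  i = 2 (α = 10): (10−9)(10−8)(10−5)(10−1) = 1·2·5·9 = 90 ≡ 12, so v_2 = 12^{−1} = 12 (mod 13).
  i = 3 (α = 8): (8−9)(8−10)(8−5)(8−1) = (−1)·(−2)·3·7 = 42 ≡ 3, so v_3 = 3^{−1} = 9 (mod 13).
  i = 4 (α = 5): (5−9)(5−10)(5−8)(5−1) = (−4)·(−5)·(−3)·4 = −240 ≡ 7, so v_4 = 7^{−1} = 2 (mod 13).
  i = 5 (α = 1): (1−9)(1−10)(1−8)(1−5) = (−8)·(−9)·(−7)·(−4) = 2016 ≡ 1, so v_5 = 1^{−1} = 1 (mod 13).
  v = [2, 12, 9, 2, 1].
Step 2: syndromes of r = [11, 6, 9, 5, 12] (all sums mod 13).
  S_0 = Σ v_i r_i = 2·11 + 12·6 + 9·9 + 2·5 + 1·12 = 197 ≡ 2.
  S_1 = Σ v_i α_i r_i = 2·9·11 + 12·10·6 + 9·8·9 + 2·5·5 + 1·1·12 = 1628 ≡ 3.
  α_i^2 mod 13 = [3, 9, 12, 12, 1].
  S_2 = Σ v_i α_i^2 r_i = 2·3·11 + 12·9·6 + 9·12·9 + 2·12·5 + 1·1·12 = 1818 ≡ 11.
  S = (2, 3, 11) ≠ 0, so r is not a codeword (an error is present).
Step 3: locate the error. For a single error e at position i, S_ℓ = v_i·e·α_i^ℓ, so α_err = S_1/S_0.
  S_0^{−1} = 2^{−1} = 7 (mod 13), so α_err = 3·7 = 21 ≡ 8 = α_3. Error position i = 3.
  Consistency check: S_2/S_1 = 11·9 = 99 ≡ 8 = α_err ✓ (single-error assumption holds).
Step 4: error magnitude e = S_0/v_3 = S_0·∏_{j≠3}(α_3 − α_j) = 2·3 = 6 ≡ 6 (mod 13).
Step 5: correct position 3: c_3 = r_3 − e = 9 − 6 ≡ 3 (mod 13). Hence c = [11, 6, 3, 5, 12].
  Check: interpolating c through the α_i gives m(x) = 4 + 8·x (degree < 2) with m(α_i) = c_i for every i, so c is indeed a codeword.


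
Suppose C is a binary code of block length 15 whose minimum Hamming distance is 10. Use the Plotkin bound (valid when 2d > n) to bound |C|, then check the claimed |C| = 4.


Plotkin bound M ≤ 4; given |C| = 4 ≤ bound (satisfied).

Check applicability: 2d = 20, n = 15.
2d − n = 5 > 0, so Plotkin applies.
Compute d/(2d−n) = 10/5 ≈ 2.0000.
⌊d/(2d−n)⌋ = 2.
Plotkin bound: M ≤ 2·2 = 4.
Given |C| = 4, check: satisfied.
This |C| is at the Plotkin bound.


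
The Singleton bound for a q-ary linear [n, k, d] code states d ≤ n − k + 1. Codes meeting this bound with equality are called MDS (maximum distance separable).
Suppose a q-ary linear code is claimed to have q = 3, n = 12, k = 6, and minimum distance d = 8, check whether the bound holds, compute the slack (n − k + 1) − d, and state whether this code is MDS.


Singleton RHS = n − k + 1 = 7, slack = -1, bound violated (no such code; not MDS).

Singleton bound: d ≤ n − k + 1.
Here n = 12, k = 6, so n − k + 1 = 7.
Given d = 8, check d ≤ 7: NO.
Slack = (n − k + 1) − d = -1.
The slack is negative: d = 8 exceeds n − k + 1 = 7 by 1, so the Singleton bound is violated and no linear [12, 6, 8]_3 code can exist. In particular it is not MDS (MDS requires d = n − k + 1 exactly).
Description: the claimed parameters are [12, 6, 8]_3; such a code would be impossible (violates the Singleton bound).


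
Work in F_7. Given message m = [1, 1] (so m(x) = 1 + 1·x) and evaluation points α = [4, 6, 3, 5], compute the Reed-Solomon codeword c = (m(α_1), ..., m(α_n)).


c = [5, 0, 4, 6]

Message polynomial: m(x) = 1 + 1·x (mod 7).
For each evaluation point α_i, compute m(α_i) mod 7:
  α_1 = 4: Horner steps 1 → 5, so m(4) = 5.
  α_2 = 6: Horner steps 1 → 0, so m(6) = 0.
  α_3 = 3: Horner steps 1 → 4, so m(3) = 4.
  α_4 = 5: Horner steps 1 → 6, so m(5) = 6.
Codeword c = [5, 0, 4, 6] ∈ F_7^4.


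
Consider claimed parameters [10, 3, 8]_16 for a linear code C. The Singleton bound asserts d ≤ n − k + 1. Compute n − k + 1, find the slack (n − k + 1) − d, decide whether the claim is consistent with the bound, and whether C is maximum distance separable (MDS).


Singleton RHS = n − k + 1 = 8, slack = 0, bound satisfied, MDS.

Singleton bound: d ≤ n − k + 1.
Here n = 10, k = 3, so n − k + 1 = 8.
Given d = 8, check d ≤ 8: YES.
Slack = (n − k + 1) − d = 0.
The code is MDS (slack = 0).
Description: the claimed parameters are [10, 3, 8]_16; such a code would be MDS (meets Singleton bound).


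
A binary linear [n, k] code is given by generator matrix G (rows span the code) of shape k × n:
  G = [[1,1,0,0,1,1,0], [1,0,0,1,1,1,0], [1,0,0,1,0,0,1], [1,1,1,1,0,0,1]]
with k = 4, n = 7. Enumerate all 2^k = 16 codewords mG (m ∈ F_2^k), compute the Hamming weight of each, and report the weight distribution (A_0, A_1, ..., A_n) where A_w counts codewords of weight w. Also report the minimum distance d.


Weight distribution: A_0 = 1, A_2 = 3, A_3 = 4, A_4 = 3, A_5 = 4, A_6 = 1. Minimum distance d = 2.

Enumerate all 2^4 = 16 messages m ∈ F_2^4.
For each, compute codeword c = mG in F_2^7, then tally its weight.
  m = 0000 → c = 0000000, weight = 0.
  m = 1000 → c = 1100110, weight = 4.
  m = 0100 → c = 1001110, weight = 4.
  m = 1100 → c = 0101000, weight = 2.
  m = 0010 → c = 1001001, weight = 3.
  m = 1010 → c = 0101111, weight = 5.
  m = 0110 → c = 0000111, weight = 3.
  m = 1110 → c = 1100001, weight = 3.
  m = 0001 → c = 1111001, weight = 5.
  m = 1001 → c = 0011111, weight = 5.
  m = 0101 → c = 0110111, weight = 5.
  m = 1101 → c = 1010001, weight = 3.
  m = 0011 → c = 0110000, weight = 2.
  m = 1011 → c = 1010110, weight = 4.
  m = 0111 → c = 1111110, weight = 6.
  m = 1111 → c = 0011000, weight = 2.
Tally weights:
  weight 0: 1 codewords.
  weight 2: 3 codewords.
  weight 3: 4 codewords.
  weight 4: 3 codewords.
  weight 5: 4 codewords.
  weight 6: 1 codewords.
Minimum distance d = smallest w > 0 with A_w > 0 = 2.
Sanity: Σ A_w = 16 = 2^4 = 16 ✓.


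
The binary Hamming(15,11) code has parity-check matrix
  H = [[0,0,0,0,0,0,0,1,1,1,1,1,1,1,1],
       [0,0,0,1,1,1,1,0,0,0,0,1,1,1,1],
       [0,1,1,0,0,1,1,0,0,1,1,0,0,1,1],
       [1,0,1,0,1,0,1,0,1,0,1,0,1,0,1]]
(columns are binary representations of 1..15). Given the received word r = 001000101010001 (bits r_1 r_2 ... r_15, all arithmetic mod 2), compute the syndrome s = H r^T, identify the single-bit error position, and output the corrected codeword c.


s = (1, 0, 0, 1)^T, error position = 9, corrected codeword c = 001000100010001

Compute s = H r^T mod 2 one row at a time:
  s_1 = 0 + 1 + 0 + 1 + 0 + 0 + 0 + 1 = 3 ≡ 1 (mod 2).
  s_2 = 0 + 0 + 0 + 1 + 0 + 0 + 0 + 1 = 2 ≡ 0 (mod 2).
  s_3 = 0 + 1 + 0 + 1 + 0 + 1 + 0 + 1 = 4 ≡ 0 (mod 2).
  s_4 = 0 + 1 + 0 + 1 + 1 + 1 + 0 + 1 = 5 ≡ 1 (mod 2).
s = (1, 0, 0, 1)^T — this equals column 9 of H (binary 1001), so error is at position 9.
Correct: flip bit 9 of r = 001000101010001 to get c = 001000100010001.


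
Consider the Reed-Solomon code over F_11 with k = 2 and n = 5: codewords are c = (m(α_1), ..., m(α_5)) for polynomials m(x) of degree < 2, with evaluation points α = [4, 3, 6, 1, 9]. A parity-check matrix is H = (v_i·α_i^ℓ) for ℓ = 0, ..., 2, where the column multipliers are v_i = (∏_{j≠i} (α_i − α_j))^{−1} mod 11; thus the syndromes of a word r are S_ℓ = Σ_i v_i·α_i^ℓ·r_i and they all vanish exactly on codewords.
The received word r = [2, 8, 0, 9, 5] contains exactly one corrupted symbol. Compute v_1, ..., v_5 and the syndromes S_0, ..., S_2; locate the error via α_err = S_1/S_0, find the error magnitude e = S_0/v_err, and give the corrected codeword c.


S = (6, 3, 7), error at position 3, error magnitude e = 10, c = [2, 8, 1, 9, 5].

Step 1: column multipliers v_i = (∏_{j≠i}(α_i − α_j))^{−1} mod 11.
  i = 1 (α = 4): (4−3)(4−6)(4−1)(4−9) = 1·(−2)·3·(−5) = 30 ≡ 8, so v_1 = 8^{−1} = 7 (mod 11).
  i = 2 (α = 3): (3−4)(3−6)(3−1)(3−9) = (−1)·(−3)·2·(−6) = −36 ≡ 8, so v_2 = 8^{−1} = 7 (mod 11).
  i = 3 (α = 6): (6−4)(6−3)(6−1)(6−9) = 2·3·5·(−3) = −90 ≡ 9, so v_3 = 9^{−1} = 5 (mod 11).
  i = 4 (α = 1): (1−4)(1−3)(1−6)(1−9) = (−3)·(−2)·(−5)·(−8) = 240 ≡ 9, so v_4 = 9^{−1} = 5 (mod 11).
  i = 5 (α = 9): (9−4)(9−3)(9−6)(9−1) = 5·6·3·8 = 720 ≡ 5, so v_5 = 5^{−1} = 9 (mod 11).
  v = [7, 7, 5, 5, 9].
Step 2: syndromes of r = [2, 8, 0, 9, 5] (all sums mod 11).
  S_0 = Σ v_i r_i = 7·2 + 7·8 + 5·0 + 5·9 + 9·5 = 160 ≡ 6.
  S_1 = Σ v_i α_i r_i = 7·4·2 + 7·3·8 + 5·6·0 + 5·1·9 + 9·9·5 = 674 ≡ 3.
  α_i^2 mod 11 = [5, 9, 3, 1, 4].
  S_2 = Σ v_i α_i^2 r_i = 7·5·2 + 7·9·8 + 5·3·0 + 5·1·9 + 9·4·5 = 799 ≡ 7.
  S = (6, 3, 7) ≠ 0, so r is not a codeword (an error is present).
Step 3: locate the error. For a single error e at position i, S_ℓ = v_i·e·α_i^ℓ, so α_err = S_1/S_0.
  S_0^{−1} = 6^{−1} = 2 (mod 11), so α_err = 3·2 = 6 ≡ 6 = α_3. Error position i = 3.
  Consistency check: S_2/S_1 = 7·4 = 28 ≡ 6 = α_err ✓ (single-error assumption holds).
Step 4: error magnitude e = S_0/v_3 = S_0·∏_{j≠3}(α_3 − α_j) = 6·9 = 54 ≡ 10 (mod 11).
Step 5: correct position 3: c_3 = r_3 − e = 0 − 10 ≡ 1 (mod 11). Hence c = [2, 8, 1, 9, 5].
  Check: interpolating c through the α_i gives m(x) = 4 + 5·x (degree < 2) with m(α_i) = c_i for every i, so c is indeed a codeword.


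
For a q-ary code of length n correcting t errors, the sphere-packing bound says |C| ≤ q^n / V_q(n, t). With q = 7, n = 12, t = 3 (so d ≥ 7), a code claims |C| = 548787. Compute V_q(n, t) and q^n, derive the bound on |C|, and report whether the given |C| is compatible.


V_q(n, t) = 49969, q^n = 13841287201, Hamming bound = 276997, |C| = 548787 > bound (violated).

Step 1: Compute V_q(n, t) = Σ_{j=0}^3 C(n, j) (q−1)^j.
  j = 0: C(12,0)·(6)^0 = 1·1 = 1.
  j = 1: C(12,1)·(6)^1 = 12·6 = 72.
  j = 2: C(12,2)·(6)^2 = 66·36 = 2376.
  j = 3: C(12,3)·(6)^3 = 220·216 = 47520.
  V_q(n, t) = 1 + 72 + 2376 + 47520 = 49969.
Step 2: q^n = 7^12 = 13841287201.
Step 3: Hamming bound ⌊q^n / V_q(n,t)⌋ = ⌊13841287201/49969⌋ = 276997.
Step 4: Compare |C| = 548787 to 276997: violated.
The claimed |C| lies above the Hamming bound, so no 7-ary code of length 12 with d ≥ 7 can have 548787 codewords.


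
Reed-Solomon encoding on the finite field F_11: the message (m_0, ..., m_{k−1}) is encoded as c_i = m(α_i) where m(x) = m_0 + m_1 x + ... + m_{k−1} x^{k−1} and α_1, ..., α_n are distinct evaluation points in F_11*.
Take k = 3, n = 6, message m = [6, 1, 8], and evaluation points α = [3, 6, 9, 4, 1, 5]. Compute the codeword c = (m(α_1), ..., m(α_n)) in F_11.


c = [4, 3, 3, 6, 4, 2]

Message polynomial: m(x) = 6 + 1·x + 8·x^2 (mod 11).
For each evaluation point α_i, compute m(α_i) mod 11:
  α_1 = 3: Horner steps 8 → 3 → 4, so m(3) = 4.
  α_2 = 6: Horner steps 8 → 5 → 3, so m(6) = 3.
  α_3 = 9: Horner steps 8 → 7 → 3, so m(9) = 3.
  α_4 = 4: Horner steps 8 → 0 → 6, so m(4) = 6.
  α_5 = 1: Horner steps 8 → 9 → 4, so m(1) = 4.
  α_6 = 5: Horner steps 8 → 8 → 2, so m(5) = 2.
Codeword c = [4, 3, 3, 6, 4, 2] ∈ F_11^6.


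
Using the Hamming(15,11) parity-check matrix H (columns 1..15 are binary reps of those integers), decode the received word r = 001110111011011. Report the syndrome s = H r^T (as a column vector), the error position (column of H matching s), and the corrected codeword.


s = (0, 0, 1, 0)^T, error position = 2, corrected codeword c = 011110111011011

Compute s = H r^T mod 2 one row at a time:
  s_1 = 1 + 1 + 0 + 1 + 1 + 0 + 1 + 1 = 6 ≡ 0 (mod 2).
  s_2 = 1 + 1 + 0 + 1 + 1 + 0 + 1 + 1 = 6 ≡ 0 (mod 2).
  s_3 = 0 + 1 + 0 + 1 + 0 + 1 + 1 + 1 = 5 ≡ 1 (mod 2).
  s_4 = 0 + 1 + 1 + 1 + 1 + 1 + 0 + 1 = 6 ≡ 0 (mod 2).
s = (0, 0, 1, 0)^T — this equals column 2 of H (binary 0010), so error is at position 2.
Correct: flip bit 2 of r = 001110111011011 to get c = 011110111011011.


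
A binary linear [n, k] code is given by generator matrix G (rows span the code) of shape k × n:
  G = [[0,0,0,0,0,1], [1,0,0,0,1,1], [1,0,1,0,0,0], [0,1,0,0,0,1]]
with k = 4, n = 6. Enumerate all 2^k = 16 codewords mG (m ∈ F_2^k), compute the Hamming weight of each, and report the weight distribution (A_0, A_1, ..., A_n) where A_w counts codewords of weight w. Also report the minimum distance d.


Weight distribution: A_0 = 1, A_1 = 2, A_2 = 4, A_3 = 6, A_4 = 3. Minimum distance d = 1.

Enumerate all 2^4 = 16 messages m ∈ F_2^4.
For each, compute codeword c = mG in F_2^6, then tally its weight.
  m = 0000 → c = 000000, weight = 0.
  m = 1000 → c = 000001, weight = 1.
  m = 0100 → c = 100011, weight = 3.
  m = 1100 → c = 100010, weight = 2.
  m = 0010 → c = 101000, weight = 2.
  m = 1010 → c = 101001, weight = 3.
  m = 0110 → c = 001011, weight = 3.
  m = 1110 → c = 001010, weight = 2.
  m = 0001 → c = 010001, weight = 2.
  m = 1001 → c = 010000, weight = 1.
  m = 0101 → c = 110010, weight = 3.
  m = 1101 → c = 110011, weight = 4.
  m = 0011 → c = 111001, weight = 4.
  m = 1011 → c = 111000, weight = 3.
  m = 0111 → c = 011010, weight = 3.
  m = 1111 → c = 011011, weight = 4.
Tally weights:
  weight 0: 1 codewords.
  weight 1: 2 codewords.
  weight 2: 4 codewords.
  weight 3: 6 codewords.
  weight 4: 3 codewords.
Minimum distance d = smallest w > 0 with A_w > 0 = 1.
Sanity: Σ A_w = 16 = 2^4 = 16 ✓.


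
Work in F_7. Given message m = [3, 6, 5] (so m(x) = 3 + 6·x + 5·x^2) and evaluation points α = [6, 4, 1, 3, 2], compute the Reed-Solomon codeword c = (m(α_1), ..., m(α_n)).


c = [2, 2, 0, 3, 0]

Message polynomial: m(x) = 3 + 6·x + 5·x^2 (mod 7).
For each evaluation point α_i, compute m(α_i) mod 7:
  α_1 = 6: Horner steps 5 → 1 → 2, so m(6) = 2.
  α_2 = 4: Horner steps 5 → 5 → 2, so m(4) = 2.
  α_3 = 1: Horner steps 5 → 4 → 0, so m(1) = 0.
  α_4 = 3: Horner steps 5 → 0 → 3, so m(3) = 3.
  α_5 = 2: Horner steps 5 → 2 → 0, so m(2) = 0.
Codeword c = [2, 2, 0, 3, 0] ∈ F_7^5.


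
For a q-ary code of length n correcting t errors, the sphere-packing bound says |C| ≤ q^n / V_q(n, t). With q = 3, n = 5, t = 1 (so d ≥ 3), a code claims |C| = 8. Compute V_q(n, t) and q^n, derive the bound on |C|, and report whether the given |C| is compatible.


V_q(n, t) = 11, q^n = 243, Hamming bound = 22, |C| = 8 ≤ bound (satisfied).

Step 1: Compute V_q(n, t) = Σ_{j=0}^1 C(n, j) (q−1)^j.
  j = 0: C(5,0)·(2)^0 = 1·1 = 1.
  j = 1: C(5,1)·(2)^1 = 5·2 = 10.
  V_q(n, t) = 1 + 10 = 11.
Step 2: q^n = 3^5 = 243.
Step 3: Hamming bound ⌊q^n / V_q(n,t)⌋ = ⌊243/11⌋ = 22.
Step 4: Compare |C| = 8 to 22: satisfied.
The claimed |C| lies below the Hamming bound.


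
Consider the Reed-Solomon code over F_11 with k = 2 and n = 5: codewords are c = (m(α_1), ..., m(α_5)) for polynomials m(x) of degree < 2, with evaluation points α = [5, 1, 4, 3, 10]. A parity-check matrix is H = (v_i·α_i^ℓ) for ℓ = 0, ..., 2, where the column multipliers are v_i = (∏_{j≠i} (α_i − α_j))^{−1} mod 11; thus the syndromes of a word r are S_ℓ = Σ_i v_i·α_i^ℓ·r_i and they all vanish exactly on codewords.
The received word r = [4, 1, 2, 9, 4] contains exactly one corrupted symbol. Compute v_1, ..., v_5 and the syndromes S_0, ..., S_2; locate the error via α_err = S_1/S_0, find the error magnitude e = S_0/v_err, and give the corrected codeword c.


S = (5, 3, 4), error at position 1, error magnitude e = 9, c = [6, 1, 2, 9, 4].

Step 1: column multipliers v_i = (∏_{j≠i}(α_i − α_j))^{−1} mod 11.
  i = 1 (α = 5): (5−1)(5−4)(5−3)(5−10) = 4·1·2·(−5) = −40 ≡ 4, so v_1 = 4^{−1} = 3 (mod 11).
  i = 2 (α = 1): (1−5)(1−4)(1−3)(1−10) = (−4)·(−3)·(−2)·(−9) = 216 ≡ 7, so v_2 = 7^{−1} = 8 (mod 11).
  i = 3 (α = 4): (4−5)(4−1)(4−3)(4−10) = (−1)·3·1·(−6) = 18 ≡ 7, so v_3 = 7^{−1} = 8 (mod 11).
  i = 4 (α = 3): (3−5)(3−1)(3−4)(3−10) = (−2)·2·(−1)·(−7) = −28 ≡ 5, so v_4 = 5^{−1} = 9 (mod 11).
  i = 5 (α = 10): (10−5)(10−1)(10−4)(10−3) = 5·9·6·7 = 1890 ≡ 9, so v_5 = 9^{−1} = 5 (mod 11).
  v = [3, 8, 8, 9, 5].
Step 2: syndromes of r = [4, 1, 2, 9, 4] (all sums mod 11).
  S_0 = Σ v_i r_i = 3·4 + 8·1 + 8·2 + 9·9 + 5·4 = 137 ≡ 5.
  S_1 = Σ v_i α_i r_i = 3·5·4 + 8·1·1 + 8·4·2 + 9·3·9 + 5·10·4 = 575 ≡ 3.
  α_i^2 mod 11 = [3, 1, 5, 9, 1].
  S_2 = Σ v_i α_i^2 r_i = 3·3·4 + 8·1·1 + 8·5·2 + 9·9·9 + 5·1·4 = 873 ≡ 4.
  S = (5, 3, 4) ≠ 0, so r is not a codeword (an error is present).
Step 3: locate the error. For a single error e at position i, S_ℓ = v_i·e·α_i^ℓ, so α_err = S_1/S_0.
  S_0^{−1} = 5^{−1} = 9 (mod 11), so α_err = 3·9 = 27 ≡ 5 = α_1. Error position i = 1.
  Consistency check: S_2/S_1 = 4·4 = 16 ≡ 5 = α_err ✓ (single-error assumption holds).
Step 4: error magnitude e = S_0/v_1 = S_0·∏_{j≠1}(α_1 − α_j) = 5·4 = 20 ≡ 9 (mod 11).
Step 5: correct position 1: c_1 = r_1 − e = 4 − 9 ≡ 6 (mod 11). Hence c = [6, 1, 2, 9, 4].
  Check: interpolating c through the α_i gives m(x) = 8 + 4·x (degree < 2) with m(α_i) = c_i for every i, so c is indeed a codeword.


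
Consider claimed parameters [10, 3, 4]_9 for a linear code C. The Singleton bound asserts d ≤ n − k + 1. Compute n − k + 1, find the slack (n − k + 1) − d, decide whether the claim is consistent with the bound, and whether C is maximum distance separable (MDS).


Singleton RHS = n − k + 1 = 8, slack = 4, bound satisfied, not MDS.

Singleton bound: d ≤ n − k + 1.
Here n = 10, k = 3, so n − k + 1 = 8.
Given d = 4, check d ≤ 8: YES.
Slack = (n − k + 1) − d = 4.
The code is NOT MDS (slack = 4 > 0).
Description: the claimed parameters are [10, 3, 4]_9; such a code would be non-MDS.


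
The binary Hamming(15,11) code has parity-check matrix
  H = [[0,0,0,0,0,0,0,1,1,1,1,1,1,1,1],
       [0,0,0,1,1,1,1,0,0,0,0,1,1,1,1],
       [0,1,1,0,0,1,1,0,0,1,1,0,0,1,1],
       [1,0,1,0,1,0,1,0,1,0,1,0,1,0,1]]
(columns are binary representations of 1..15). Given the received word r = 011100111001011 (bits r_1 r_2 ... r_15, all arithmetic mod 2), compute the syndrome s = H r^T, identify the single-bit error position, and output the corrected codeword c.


s = (1, 1, 1, 0)^T, error position = 14, corrected codeword c = 011100111001001

Compute s = H r^T mod 2 one row at a time:
  s_1 = 1 + 1 + 0 + 0 + 1 + 0 + 1 + 1 = 5 ≡ 1 (mod 2).
  s_2 = 1 + 0 + 0 + 1 + 1 + 0 + 1 + 1 = 5 ≡ 1 (mod 2).
  s_3 = 1 + 1 + 0 + 1 + 0 + 0 + 1 + 1 = 5 ≡ 1 (mod 2).
  s_4 = 0 + 1 + 0 + 1 + 1 + 0 + 0 + 1 = 4 ≡ 0 (mod 2).
s = (1, 1, 1, 0)^T — this equals column 14 of H (binary 1110), so error is at position 14.
Correct: flip bit 14 of r = 011100111001011 to get c = 011100111001001.


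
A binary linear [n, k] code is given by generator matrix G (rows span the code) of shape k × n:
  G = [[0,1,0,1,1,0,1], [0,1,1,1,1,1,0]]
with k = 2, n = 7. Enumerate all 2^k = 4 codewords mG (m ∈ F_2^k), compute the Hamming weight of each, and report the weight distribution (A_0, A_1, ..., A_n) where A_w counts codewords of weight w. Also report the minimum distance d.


Weight distribution: A_0 = 1, A_3 = 1, A_4 = 1, A_5 = 1. Minimum distance d = 3.

Enumerate all 2^2 = 4 messages m ∈ F_2^2.
For each, compute codeword c = mG in F_2^7, then tally its weight.
  m = 00 → c = 0000000, weight = 0.
  m = 10 → c = 0101101, weight = 4.
  m = 01 → c = 0111110, weight = 5.
  m = 11 → c = 0010011, weight = 3.
Tally weights:
  weight 0: 1 codewords.
  weight 3: 1 codewords.
  weight 4: 1 codewords.
  weight 5: 1 codewords.
Minimum distance d = smallest w > 0 with A_w > 0 = 3.
Sanity: Σ A_w = 4 = 2^2 = 4 ✓.


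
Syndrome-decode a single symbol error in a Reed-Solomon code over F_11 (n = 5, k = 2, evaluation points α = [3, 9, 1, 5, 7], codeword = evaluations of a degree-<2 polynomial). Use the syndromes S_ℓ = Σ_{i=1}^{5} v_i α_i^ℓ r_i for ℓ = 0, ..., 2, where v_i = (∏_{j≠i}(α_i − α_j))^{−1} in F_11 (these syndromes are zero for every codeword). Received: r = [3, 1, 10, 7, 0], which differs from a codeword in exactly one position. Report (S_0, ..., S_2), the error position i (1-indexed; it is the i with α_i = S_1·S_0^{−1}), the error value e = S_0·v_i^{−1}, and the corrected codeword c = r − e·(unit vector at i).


S = (3, 5, 1), error at position 2, error magnitude e = 8, c = [3, 4, 10, 7, 0].

Step 1: column multipliers v_i = (∏_{j≠i}(α_i − α_j))^{−1} mod 11.
  i = 1 (α = 3): (3−9)(3−1)(3−5)(3−7) = (−6)·2·(−2)·(−4) = −96 ≡ 3, so v_1 = 3^{−1} = 4 (mod 11).
  i = 2 (α = 9): (9−3)(9−1)(9−5)(9−7) = 6·8·4·2 = 384 ≡ 10, so v_2 = 10^{−1} = 10 (mod 11).
  i = 3 (α = 1): (1−3)(1−9)(1−5)(1−7) = (−2)·(−8)·(−4)·(−6) = 384 ≡ 10, so v_3 = 10^{−1} = 10 (mod 11).
  i = 4 (α = 5): (5−3)(5−9)(5−1)(5−7) = 2·(−4)·4·(−2) = 64 ≡ 9, so v_4 = 9^{−1} = 5 (mod 11).
  i = 5 (α = 7): (7−3)(7−9)(7−1)(7−5) = 4·(−2)·6·2 = −96 ≡ 3, so v_5 = 3^{−1} = 4 (mod 11).
  v = [4, 10, 10, 5, 4].
Step 2: syndromes of r = [3, 1, 10, 7, 0] (all sums mod 11).
  S_0 = Σ v_i r_i = 4·3 + 10·1 + 10·10 + 5·7 + 4·0 = 157 ≡ 3.
  S_1 = Σ v_i α_i r_i = 4·3·3 + 10·9·1 + 10·1·10 + 5·5·7 + 4·7·0 = 401 ≡ 5.
  α_i^2 mod 11 = [9, 4, 1, 3, 5].
  S_2 = Σ v_i α_i^2 r_i = 4·9·3 + 10·4·1 + 10·1·10 + 5·3·7 + 4·5·0 = 353 ≡ 1.
  S = (3, 5, 1) ≠ 0, so r is not a codeword (an error is present).
Step 3: locate the error. For a single error e at position i, S_ℓ = v_i·e·α_i^ℓ, so α_err = S_1/S_0.
  S_0^{−1} = 3^{−1} = 4 (mod 11), so α_err = 5·4 = 20 ≡ 9 = α_2. Error position i = 2.
  Consistency check: S_2/S_1 = 1·9 = 9 ≡ 9 = α_err ✓ (single-error assumption holds).
Step 4: error magnitude e = S_0/v_2 = S_0·∏_{j≠2}(α_2 − α_j) = 3·10 = 30 ≡ 8 (mod 11).
Step 5: correct position 2: c_2 = r_2 − e = 1 − 8 ≡ 4 (mod 11). Hence c = [3, 4, 10, 7, 0].
  Check: interpolating c through the α_i gives m(x) = 8 + 2·x (degree < 2) with m(α_i) = c_i for every i, so c is indeed a codeword.


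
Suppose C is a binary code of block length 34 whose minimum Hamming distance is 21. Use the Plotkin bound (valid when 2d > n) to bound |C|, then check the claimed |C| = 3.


Plotkin bound M ≤ 4; given |C| = 3 ≤ bound (satisfied).

Check applicability: 2d = 42, n = 34.
2d − n = 8 > 0, so Plotkin applies.
Compute d/(2d−n) = 21/8 ≈ 2.6250.
⌊d/(2d−n)⌋ = 2.
Plotkin bound: M ≤ 2·2 = 4.
Given |C| = 3, check: satisfied.
This |C| is below the Plotkin bound.


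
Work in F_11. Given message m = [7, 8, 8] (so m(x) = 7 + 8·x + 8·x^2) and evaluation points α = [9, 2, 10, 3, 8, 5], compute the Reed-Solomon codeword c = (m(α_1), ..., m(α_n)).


c = [1, 0, 7, 4, 0, 5]

Message polynomial: m(x) = 7 + 8·x + 8·x^2 (mod 11).
For each evaluation point α_i, compute m(α_i) mod 11:
  α_1 = 9: Horner steps 8 → 3 → 1, so m(9) = 1.
  α_2 = 2: Horner steps 8 → 2 → 0, so m(2) = 0.
  α_3 = 10: Horner steps 8 → 0 → 7, so m(10) = 7.
  α_4 = 3: Horner steps 8 → 10 → 4, so m(3) = 4.
  α_5 = 8: Horner steps 8 → 6 → 0, so m(8) = 0.
  α_6 = 5: Horner steps 8 → 4 → 5, so m(5) = 5.
Codeword c = [1, 0, 7, 4, 0, 5] ∈ F_11^6.


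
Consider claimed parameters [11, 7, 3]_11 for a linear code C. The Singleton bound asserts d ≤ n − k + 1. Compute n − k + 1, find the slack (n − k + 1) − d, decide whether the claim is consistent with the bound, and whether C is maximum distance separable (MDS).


Singleton RHS = n − k + 1 = 5, slack = 2, bound satisfied, not MDS.

Singleton bound: d ≤ n − k + 1.
Here n = 11, k = 7, so n − k + 1 = 5.
Given d = 3, check d ≤ 5: YES.
Slack = (n − k + 1) − d = 2.
The code is NOT MDS (slack = 2 > 0).
Description: the claimed parameters are [11, 7, 3]_11; such a code would be non-MDS.


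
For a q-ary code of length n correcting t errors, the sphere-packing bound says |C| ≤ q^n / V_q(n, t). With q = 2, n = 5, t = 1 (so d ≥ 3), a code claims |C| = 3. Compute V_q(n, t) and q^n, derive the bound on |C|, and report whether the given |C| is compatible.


V_q(n, t) = 6, q^n = 32, Hamming bound = 5, |C| = 3 ≤ bound (satisfied).

Step 1: Compute V_q(n, t) = Σ_{j=0}^1 C(n, j) (q−1)^j.
  j = 0: C(5,0)·(1)^0 = 1·1 = 1.
  j = 1: C(5,1)·(1)^1 = 5·1 = 5.
  V_q(n, t) = 1 + 5 = 6.
Step 2: q^n = 2^5 = 32.
Step 3: Hamming bound ⌊q^n / V_q(n,t)⌋ = ⌊32/6⌋ = 5.
Step 4: Compare |C| = 3 to 5: satisfied.
The claimed |C| lies below the Hamming bound.


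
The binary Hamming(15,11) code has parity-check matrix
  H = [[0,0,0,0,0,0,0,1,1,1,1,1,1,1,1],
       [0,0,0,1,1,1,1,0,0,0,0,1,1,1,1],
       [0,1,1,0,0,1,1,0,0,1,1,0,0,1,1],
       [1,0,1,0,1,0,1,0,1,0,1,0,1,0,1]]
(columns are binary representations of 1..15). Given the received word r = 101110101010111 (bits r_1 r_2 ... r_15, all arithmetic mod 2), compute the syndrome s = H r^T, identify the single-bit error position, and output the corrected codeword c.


s = (1, 0, 1, 0)^T, error position = 10, corrected codeword c = 101110101110111

Compute s = H r^T mod 2 one row at a time:
  s_1 = 0 + 1 + 0 + 1 + 0 + 1 + 1 + 1 = 5 ≡ 1 (mod 2).
  s_2 = 1 + 1 + 0 + 1 + 0 + 1 + 1 + 1 = 6 ≡ 0 (mod 2).
  s_3 = 0 + 1 + 0 + 1 + 0 + 1 + 1 + 1 = 5 ≡ 1 (mod 2).
  s_4 = 1 + 1 + 1 + 1 + 1 + 1 + 1 + 1 = 8 ≡ 0 (mod 2).
s = (1, 0, 1, 0)^T — this equals column 10 of H (binary 1010), so error is at position 10.
Correct: flip bit 10 of r = 101110101010111 to get c = 101110101110111.


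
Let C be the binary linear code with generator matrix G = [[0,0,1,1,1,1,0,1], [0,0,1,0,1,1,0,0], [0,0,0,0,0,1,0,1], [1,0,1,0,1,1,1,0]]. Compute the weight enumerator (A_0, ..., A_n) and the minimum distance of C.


Weight distribution: A_0 = 1, A_2 = 4, A_3 = 3, A_4 = 3, A_5 = 4, A_7 = 1. Minimum distance d = 2.

Enumerate all 2^4 = 16 messages m ∈ F_2^4.
For each, compute codeword c = mG in F_2^8, then tally its weight.
  m = 0000 → c = 00000000, weight = 0.
  m = 1000 → c = 00111101, weight = 5.
  m = 0100 → c = 00101100, weight = 3.
  m = 1100 → c = 00010001, weight = 2.
  m = 0010 → c = 00000101, weight = 2.
  m = 1010 → c = 00111000, weight = 3.
  m = 0110 → c = 00101001, weight = 3.
  m = 1110 → c = 00010100, weight = 2.
  m = 0001 → c = 10101110, weight = 5.
  m = 1001 → c = 10010011, weight = 4.
  m = 0101 → c = 10000010, weight = 2.
  m = 1101 → c = 10111111, weight = 7.
  m = 0011 → c = 10101011, weight = 5.
  m = 1011 → c = 10010110, weight = 4.
  m = 0111 → c = 10000111, weight = 4.
  m = 1111 → c = 10111010, weight = 5.
Tally weights:
  weight 0: 1 codewords.
  weight 2: 4 codewords.
  weight 3: 3 codewords.
  weight 4: 3 codewords.
  weight 5: 4 codewords.
  weight 7: 1 codewords.
Minimum distance d = smallest w > 0 with A_w > 0 = 2.
Sanity: Σ A_w = 16 = 2^4 = 16 ✓.


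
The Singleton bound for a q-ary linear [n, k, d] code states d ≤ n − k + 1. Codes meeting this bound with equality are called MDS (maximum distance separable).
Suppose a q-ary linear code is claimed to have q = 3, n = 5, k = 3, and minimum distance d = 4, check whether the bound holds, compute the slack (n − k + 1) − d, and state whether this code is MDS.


Singleton RHS = n − k + 1 = 3, slack = -1, bound violated (no such code; not MDS).

Singleton bound: d ≤ n − k + 1.
Here n = 5, k = 3, so n − k + 1 = 3.
Given d = 4, check d ≤ 3: NO.
Slack = (n − k + 1) − d = -1.
The slack is negative: d = 4 exceeds n − k + 1 = 3 by 1, so the Singleton bound is violated and no linear [5, 3, 4]_3 code can exist. In particular it is not MDS (MDS requires d = n − k + 1 exactly).
Description: the claimed parameters are [5, 3, 4]_3; such a code would be impossible (violates the Singleton bound).
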